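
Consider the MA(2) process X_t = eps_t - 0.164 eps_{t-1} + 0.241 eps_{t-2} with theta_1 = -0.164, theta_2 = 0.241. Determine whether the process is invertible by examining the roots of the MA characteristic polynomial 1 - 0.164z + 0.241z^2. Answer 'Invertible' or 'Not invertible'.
\text{Invertible}

The MA(q) characteristic polynomial is P(z) = 1 - 0.164z + 0.241z^2.
Invertibility requires all roots to lie outside the unit circle, i.e. |z| > 1 for every root.
Set 1 + (-0.164) z + (0.241) z^2 = 0, i.e. a z^2 + b z + c = 0 with a = 0.241, b = -0.164, c = 1.
Discriminant D = b^2 - 4ac = (-0.164)^2 - 4*(0.241)*1 = 0.026896 - (0.964) = -0.937104.
D < 0, so the roots are the complex-conjugate pair z = (-b +/- i sqrt(-D)) / (2a) = 0.3402 +/- 2.0084i.
For a conjugate pair |z|^2 = z * conj(z) = (product of roots) = c/a = 1/(0.241) = 4.149378, so |z| = sqrt(4.149378) = 2.037 for both roots.
Moduli of all roots: 2.0370, 2.0370.
All moduli strictly greater than 1? Yes.
Verdict: Invertible.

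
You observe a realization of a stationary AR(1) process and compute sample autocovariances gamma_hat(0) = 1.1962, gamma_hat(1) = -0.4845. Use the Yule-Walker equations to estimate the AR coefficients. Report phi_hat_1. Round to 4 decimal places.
\hat\phi_{1} = -0.4050

The Yule-Walker equations for an AR(p) process read, in matrix form,
  Gamma_p phi = r_p,   with   (Gamma_p)_{ij} = gamma(|i - j|),
                       (r_p)_i = gamma(i),   i,j = 1..p.
Substitute the sample gammas (Toeplitz matrix and right-hand side of size 1):
  Gamma_p = [[1.1962]]
  r_p     = [-0.4845]
With p = 1 this is the single equation gamma(0) phi_1 = gamma(1):
  phi_hat_1 = gamma(1) / gamma(0) = -0.4845 / 1.1962 = -0.4050.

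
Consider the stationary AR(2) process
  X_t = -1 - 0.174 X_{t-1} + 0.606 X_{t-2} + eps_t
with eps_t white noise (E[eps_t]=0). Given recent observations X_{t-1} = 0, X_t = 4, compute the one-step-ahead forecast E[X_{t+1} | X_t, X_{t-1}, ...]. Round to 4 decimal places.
E[X_{t+1} \mid \mathcal F_t] = -1.6960

For an AR(p) model X_t = c + sum_i phi_i X_{t-i} + eps_t, the
one-step-ahead conditional mean is
  E[X_{t+1} | X_t, ...] = c + sum_i phi_i X_{t+1-i}.
Substitute known values:
  E[X_{t+1} | ...] = -1 + (-0.174) * (4) + (0.606) * (0)
                   = -1.6960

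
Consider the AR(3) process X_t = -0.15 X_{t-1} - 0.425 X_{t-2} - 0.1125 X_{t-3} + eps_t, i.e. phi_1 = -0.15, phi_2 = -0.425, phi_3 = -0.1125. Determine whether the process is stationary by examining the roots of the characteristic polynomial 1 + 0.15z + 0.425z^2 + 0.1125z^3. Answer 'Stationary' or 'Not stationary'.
\text{Stationary}

The AR(p) characteristic polynomial is P(z) = 1 + 0.15z + 0.425z^2 + 0.1125z^3.
Stationarity requires all roots to lie outside the unit circle, i.e. |z| > 1 for every root.
Degree 3: look for a simple real root z0 first, then factor out (1 - z/z0) and solve the remaining quadratic.
Testing z0 = -4: P(-4) = 1 + (0.15)(-4) + (0.425)(-4)^2 + (0.1125)(-4)^3
  = 1 + (-0.6) + (6.8) + (-7.2) = 0.  So z_0 = -4 is a root, |z_0| = 4.
Divide out the factor (1 + 0.25 z) = (1 - z/z0) (since 1/z0 = -0.25):
  P(z) = (1 + 0.25 z)(1 + (-0.1) z + (0.45) z^2)
  [check: z-coef -0.1 - (-0.25) = 0.15; z^2-coef 0.45 - (-0.25)(-0.1) = 0.425; z^3-coef -(-0.25)(0.45) = 0.1125.]
Remaining roots from the quadratic factor 1 + (-0.1) z + (0.45) z^2:
  Set 1 + (-0.1) z + (0.45) z^2 = 0, i.e. a z^2 + b z + c = 0 with a = 0.45, b = -0.1, c = 1.
  Discriminant D = b^2 - 4ac = (-0.1)^2 - 4*(0.45)*1 = 0.01 - (1.8) = -1.79.
  D < 0, so the roots are the complex-conjugate pair z = (-b +/- i sqrt(-D)) / (2a) = 0.1111 +/- 1.4866i.
  For a conjugate pair |z|^2 = z * conj(z) = (product of roots) = c/a = 1/(0.45) = 2.222222, so |z| = sqrt(2.222222) = 1.4907 for both roots.
Moduli of all roots: 4.0000, 1.4907, 1.4907.
All moduli strictly greater than 1? Yes.
Verdict: Stationary.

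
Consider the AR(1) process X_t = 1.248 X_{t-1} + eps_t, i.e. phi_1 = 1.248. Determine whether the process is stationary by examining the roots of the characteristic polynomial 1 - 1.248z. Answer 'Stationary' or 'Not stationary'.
\text{Not stationary}

The AR(p) characteristic polynomial is P(z) = 1 - 1.248z.
Stationarity requires all roots to lie outside the unit circle, i.e. |z| > 1 for every root.
This is linear in z: 1 + (-1.248) z = 0  =>  z = -1/(-1.248) = 0.801282,  |z| = 0.801282.
Moduli of all roots: 0.8013.
All moduli strictly greater than 1? No.
Verdict: Not stationary.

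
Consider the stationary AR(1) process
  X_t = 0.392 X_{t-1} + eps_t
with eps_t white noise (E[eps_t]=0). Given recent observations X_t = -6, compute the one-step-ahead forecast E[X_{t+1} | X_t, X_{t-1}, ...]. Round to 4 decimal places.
E[X_{t+1} \mid \mathcal F_t] = -2.3520

For an AR(p) model X_t = c + sum_i phi_i X_{t-i} + eps_t, the
one-step-ahead conditional mean is
  E[X_{t+1} | X_t, ...] = c + sum_i phi_i X_{t+1-i}.
Substitute known values:
  E[X_{t+1} | ...] = (0.392) * (-6)
                   = -2.3520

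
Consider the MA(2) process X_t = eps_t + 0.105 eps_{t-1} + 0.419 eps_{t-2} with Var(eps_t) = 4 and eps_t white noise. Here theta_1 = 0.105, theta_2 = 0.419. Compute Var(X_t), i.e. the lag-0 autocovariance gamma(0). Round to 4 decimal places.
\gamma(0) = 4.7463

For an MA(q) process X_t = eps_t + sum_i theta_i eps_{t-i} with
Var(eps_t) = sigma^2, the variance is
  gamma(0) = sigma^2 * (1 + sum_i theta_i^2).
  sum_i theta_i^2 = (0.105)^2 + (0.419)^2 = 0.011025 + 0.175561 = 0.186586.
  gamma(0) = 4 * (1 + 0.186586) = 4 * 1.186586 = 4.746344, which rounds to 4.7463.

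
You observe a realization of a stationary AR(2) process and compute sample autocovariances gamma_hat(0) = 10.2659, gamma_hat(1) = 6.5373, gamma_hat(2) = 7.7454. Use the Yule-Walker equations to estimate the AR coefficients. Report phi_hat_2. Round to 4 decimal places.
\hat\phi_{2} = 0.5870

The Yule-Walker equations for an AR(p) process read, in matrix form,
  Gamma_p phi = r_p,   with   (Gamma_p)_{ij} = gamma(|i - j|),
                       (r_p)_i = gamma(i),   i,j = 1..p.
Substitute the sample gammas (Toeplitz matrix and right-hand side of size 2):
  Gamma_p = [[10.2659, 6.5373], [6.5373, 10.2659]]
  r_p     = [6.5373, 7.7454]
Written out:
  10.2659 phi_1 + 6.5373 phi_2 = 6.5373
  6.5373 phi_1 + 10.2659 phi_2 = 7.7454
Solve by Cramer's rule:
  det = gamma(0)^2 - gamma(1)^2 = (10.2659)^2 - (6.5373)^2 = 105.38870281 - 42.73629129 = 62.65241152
  phi_hat_1 = [gamma(1) gamma(0) - gamma(1) gamma(2)] / det = [(6.5373)(10.2659) - (6.5373)(7.7454)] / 62.65241152 = 16.47726465 / 62.65241152 = 0.263
  phi_hat_2 = [gamma(0) gamma(2) - gamma(1)^2] / det = [(10.2659)(7.7454) - (6.5373)^2] / 62.65241152 = 36.77721057 / 62.65241152 = 0.587
So phi_hat = [0.2630, 0.5870].
Therefore phi_hat_2 = 0.5870.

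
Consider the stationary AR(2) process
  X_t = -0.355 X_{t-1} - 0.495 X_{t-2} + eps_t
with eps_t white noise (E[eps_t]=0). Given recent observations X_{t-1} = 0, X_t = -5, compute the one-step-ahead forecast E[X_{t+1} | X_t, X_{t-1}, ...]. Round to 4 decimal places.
E[X_{t+1} \mid \mathcal F_t] = 1.7750

For an AR(p) model X_t = c + sum_i phi_i X_{t-i} + eps_t, the
one-step-ahead conditional mean is
  E[X_{t+1} | X_t, ...] = c + sum_i phi_i X_{t+1-i}.
Substitute known values:
  E[X_{t+1} | ...] = (-0.355) * (-5) + (-0.495) * (0)
                   = 1.7750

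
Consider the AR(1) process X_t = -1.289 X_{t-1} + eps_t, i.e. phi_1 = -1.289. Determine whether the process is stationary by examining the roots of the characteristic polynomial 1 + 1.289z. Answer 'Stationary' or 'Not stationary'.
\text{Not stationary}

The AR(p) characteristic polynomial is P(z) = 1 + 1.289z.
Stationarity requires all roots to lie outside the unit circle, i.e. |z| > 1 for every root.
This is linear in z: 1 + (1.289) z = 0  =>  z = -1/(1.289) = -0.775795,  |z| = 0.775795.
Moduli of all roots: 0.7758.
All moduli strictly greater than 1? No.
Verdict: Not stationary.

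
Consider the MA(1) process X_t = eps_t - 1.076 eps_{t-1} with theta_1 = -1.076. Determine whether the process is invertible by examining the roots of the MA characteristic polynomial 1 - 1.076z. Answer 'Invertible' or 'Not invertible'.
\text{Not invertible}

The MA(q) characteristic polynomial is P(z) = 1 - 1.076z.
Invertibility requires all roots to lie outside the unit circle, i.e. |z| > 1 for every root.
This is linear in z: 1 + (-1.076) z = 0  =>  z = -1/(-1.076) = 0.929368,  |z| = 0.929368.
Moduli of all roots: 0.9294.
All moduli strictly greater than 1? No.
Verdict: Not invertible.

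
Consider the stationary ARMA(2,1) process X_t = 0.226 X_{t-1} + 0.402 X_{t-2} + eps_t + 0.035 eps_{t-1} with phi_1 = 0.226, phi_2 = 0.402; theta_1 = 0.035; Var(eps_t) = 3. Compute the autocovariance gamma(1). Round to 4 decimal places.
\gamma(1) = 1.7969

Multiply the model equation by X_{t-k} and take expectations. With theta_0 = psi_0 = 1 and psi_j the MA(infinity) weights, this gives
  gamma(k) - sum_i phi_i gamma(k-i) = c_k,
  c_k = sigma^2 * sum_{j=k..q} theta_j psi_{j-k}   (c_k = 0 for k > q),
using gamma(-m) = gamma(m).
psi-weights needed (psi_j = theta_j + sum_i phi_i psi_{j-i}):
  psi_1 = theta_1 + phi_1 = 0.035 + (0.226) = 0.261
Right-hand sides:
  c_0 = sigma^2 (1 + theta_1 psi_1) = 3 * (1 + (0.035)(0.261)) = 3 * 1.009135 = 3.027405
  c_1 = sigma^2 theta_1 = 3 * (0.035) = 0.105
  c_2 = 0
Equations for k = 0, 1, 2 (AR order 2, c_2 = 0):
  (E0) gamma(0) = phi_1 gamma(1) + phi_2 gamma(2) + c_0
  (E1) gamma(1) = phi_1 gamma(0) + phi_2 gamma(1) + c_1
  (E2) gamma(2) = phi_1 gamma(1) + phi_2 gamma(0)
From (E1): gamma(1) = A gamma(0) + B with
  A = phi_1 / (1 - phi_2) = 0.226 / 0.598 = 0.377926,   B = c_1 / (1 - phi_2) = 0.105 / 0.598 = 0.175585.
Insert (E2) into (E0): gamma(0) (1 - phi_2^2) = phi_1 (1 + phi_2) gamma(1) + c_0.
  phi_1 (1 + phi_2) = (0.226)(1.402) = 0.316852,   1 - phi_2^2 = 0.838396.
Replace gamma(1) by A gamma(0) + B and collect gamma(0):
  gamma(0) [0.838396 - (0.316852)(0.377926)] = (0.316852)(0.175585) + 3.027405
  gamma(0) * 0.718649 = 3.08304
  gamma(0) = 3.08304 / 0.718649 = 4.290048.
  gamma(1) = A gamma(0) + B = (0.377926)(4.290048) + (0.175585) = 1.796908.
Therefore gamma(1) = 1.7969 (to 4 decimal places).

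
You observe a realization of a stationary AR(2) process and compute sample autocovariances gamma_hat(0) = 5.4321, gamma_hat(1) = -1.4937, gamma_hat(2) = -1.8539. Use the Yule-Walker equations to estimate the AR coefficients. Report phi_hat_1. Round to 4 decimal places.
\hat\phi_{1} = -0.3990

The Yule-Walker equations for an AR(p) process read, in matrix form,
  Gamma_p phi = r_p,   with   (Gamma_p)_{ij} = gamma(|i - j|),
                       (r_p)_i = gamma(i),   i,j = 1..p.
Substitute the sample gammas (Toeplitz matrix and right-hand side of size 2):
  Gamma_p = [[5.4321, -1.4937], [-1.4937, 5.4321]]
  r_p     = [-1.4937, -1.8539]
Written out:
  5.4321 phi_1 - 1.4937 phi_2 = -1.4937
  -1.4937 phi_1 + 5.4321 phi_2 = -1.8539
Solve by Cramer's rule:
  det = gamma(0)^2 - gamma(1)^2 = (5.4321)^2 - (-1.4937)^2 = 29.50771041 - 2.23113969 = 27.27657072
  phi_hat_1 = [gamma(1) gamma(0) - gamma(1) gamma(2)] / det = [(-1.4937)(5.4321) - (-1.4937)(-1.8539)] / 27.27657072 = -10.8830982 / 27.27657072 = -0.399
  phi_hat_2 = [gamma(0) gamma(2) - gamma(1)^2] / det = [(5.4321)(-1.8539) - (-1.4937)^2] / 27.27657072 = -12.30170988 / 27.27657072 = -0.451
So phi_hat = [-0.3990, -0.4510].
Therefore phi_hat_1 = -0.3990.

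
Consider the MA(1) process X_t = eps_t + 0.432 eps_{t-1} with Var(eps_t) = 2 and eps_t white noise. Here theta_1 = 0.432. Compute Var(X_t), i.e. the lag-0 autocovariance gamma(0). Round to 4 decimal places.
\gamma(0) = 2.3732

For an MA(q) process X_t = eps_t + sum_i theta_i eps_{t-i} with
Var(eps_t) = sigma^2, the variance is
  gamma(0) = sigma^2 * (1 + sum_i theta_i^2).
  sum_i theta_i^2 = (0.432)^2 = 0.186624.
  gamma(0) = 2 * (1 + 0.186624) = 2 * 1.186624 = 2.373248, which rounds to 2.3732.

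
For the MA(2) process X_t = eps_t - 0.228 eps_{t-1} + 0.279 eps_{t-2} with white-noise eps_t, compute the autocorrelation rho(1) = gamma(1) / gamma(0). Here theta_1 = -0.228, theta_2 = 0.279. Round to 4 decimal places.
\rho(1) = -0.2581

For an MA(q) process with theta_0 = 1, the autocovariance is
  gamma(k) = sigma^2 * sum_{i=0..q-k} theta_i * theta_{i+k},
and rho(k) = gamma(k) / gamma(0). Sigma^2 cancels.
  numerator   = (1)*(-0.228) + (-0.228)*(0.279) = -0.291612.
  denominator = (1)^2 + (-0.228)^2 + (0.279)^2 = 1.129825.
  rho(1) = -0.291612 / 1.129825 = -0.2581.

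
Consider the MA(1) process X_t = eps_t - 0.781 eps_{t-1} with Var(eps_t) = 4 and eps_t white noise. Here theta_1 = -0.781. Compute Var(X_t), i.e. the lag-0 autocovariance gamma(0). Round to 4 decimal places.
\gamma(0) = 6.4398

For an MA(q) process X_t = eps_t + sum_i theta_i eps_{t-i} with
Var(eps_t) = sigma^2, the variance is
  gamma(0) = sigma^2 * (1 + sum_i theta_i^2).
  sum_i theta_i^2 = (-0.781)^2 = 0.609961.
  gamma(0) = 4 * (1 + 0.609961) = 4 * 1.609961 = 6.439844, which rounds to 6.4398.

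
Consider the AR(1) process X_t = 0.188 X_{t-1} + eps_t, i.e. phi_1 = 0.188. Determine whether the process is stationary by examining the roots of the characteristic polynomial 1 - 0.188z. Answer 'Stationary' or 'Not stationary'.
\text{Stationary}

The AR(p) characteristic polynomial is P(z) = 1 - 0.188z.
Stationarity requires all roots to lie outside the unit circle, i.e. |z| > 1 for every root.
This is linear in z: 1 + (-0.188) z = 0  =>  z = -1/(-0.188) = 5.319149,  |z| = 5.319149.
Moduli of all roots: 5.3191.
All moduli strictly greater than 1? Yes.
Verdict: Stationary.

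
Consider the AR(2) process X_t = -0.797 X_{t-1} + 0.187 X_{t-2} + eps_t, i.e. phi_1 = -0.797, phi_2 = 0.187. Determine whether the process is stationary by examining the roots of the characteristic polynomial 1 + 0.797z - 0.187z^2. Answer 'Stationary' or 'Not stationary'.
\text{Stationary}

The AR(p) characteristic polynomial is P(z) = 1 + 0.797z - 0.187z^2.
Stationarity requires all roots to lie outside the unit circle, i.e. |z| > 1 for every root.
Set 1 + (0.797) z + (-0.187) z^2 = 0, i.e. a z^2 + b z + c = 0 with a = -0.187, b = 0.797, c = 1.
Discriminant D = b^2 - 4ac = (0.797)^2 - 4*(-0.187)*1 = 0.635209 - (-0.748) = 1.383209.
D >= 0, so the roots are real: z = (-b +/- sqrt(D)) / (2a) = (-0.797 +/- 1.176099) / (-0.374).
  z_1 = (-0.797 + 1.176099) / (-0.374) = -1.0136,   |z_1| = 1.0136.
  z_2 = (-0.797 - 1.176099) / (-0.374) = 5.2757,   |z_2| = 5.2757.
Moduli of all roots: 1.0136, 5.2757.
All moduli strictly greater than 1? Yes.
Verdict: Stationary.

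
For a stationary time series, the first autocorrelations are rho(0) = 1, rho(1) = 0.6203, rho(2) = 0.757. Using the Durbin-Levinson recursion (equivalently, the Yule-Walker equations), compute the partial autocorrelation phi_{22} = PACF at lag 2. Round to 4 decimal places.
\phi_{22} = 0.6050

The PACF at lag k is phi_{kk}, the last component of the solution
to the Yule-Walker system G_k phi = r_k where
  (G_k)_{ij} = rho(|i - j|), (r_k)_i = rho(i), i,j = 1..k.
Equivalently, Durbin-Levinson gives phi_{kk} iteratively:
  phi_{11} = rho(1)
  phi_{kk} = [rho(k) - sum_{j=1..k-1} phi_{k-1,j} rho(k-j)]
            / [1 - sum_{j=1..k-1} phi_{k-1,j} rho(j)],
  phi_{k,j} = phi_{k-1,j} - phi_{kk} phi_{k-1,k-j},  j = 1..k-1.
Step k = 1:
  phi_11 = rho(1) = 0.6203.
Step k = 2:
  phi_22 = [rho(2) - phi_11 rho(1)] / [1 - phi_11 rho(1)] = [0.757 - (0.6203)(0.6203)] / [1 - (0.6203)(0.6203)]
         = 0.37222791 / 0.61522791 = 0.605.
Therefore phi_{22} = 0.6050.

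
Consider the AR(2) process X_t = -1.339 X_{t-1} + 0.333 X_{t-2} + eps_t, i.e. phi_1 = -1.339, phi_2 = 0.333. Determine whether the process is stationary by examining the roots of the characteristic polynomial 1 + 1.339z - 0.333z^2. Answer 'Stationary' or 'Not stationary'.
\text{Not stationary}

The AR(p) characteristic polynomial is P(z) = 1 + 1.339z - 0.333z^2.
Stationarity requires all roots to lie outside the unit circle, i.e. |z| > 1 for every root.
Set 1 + (1.339) z + (-0.333) z^2 = 0, i.e. a z^2 + b z + c = 0 with a = -0.333, b = 1.339, c = 1.
Discriminant D = b^2 - 4ac = (1.339)^2 - 4*(-0.333)*1 = 1.792921 - (-1.332) = 3.124921.
D >= 0, so the roots are real: z = (-b +/- sqrt(D)) / (2a) = (-1.339 +/- 1.767745) / (-0.666).
  z_1 = (-1.339 + 1.767745) / (-0.666) = -0.6438,   |z_1| = 0.6438.
  z_2 = (-1.339 - 1.767745) / (-0.666) = 4.6648,   |z_2| = 4.6648.
Moduli of all roots: 0.6438, 4.6648.
All moduli strictly greater than 1? No.
Verdict: Not stationary.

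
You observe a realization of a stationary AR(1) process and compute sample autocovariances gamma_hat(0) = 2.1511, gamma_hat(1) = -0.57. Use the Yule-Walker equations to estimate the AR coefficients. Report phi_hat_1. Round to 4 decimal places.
\hat\phi_{1} = -0.2650

The Yule-Walker equations for an AR(p) process read, in matrix form,
  Gamma_p phi = r_p,   with   (Gamma_p)_{ij} = gamma(|i - j|),
                       (r_p)_i = gamma(i),   i,j = 1..p.
Substitute the sample gammas (Toeplitz matrix and right-hand side of size 1):
  Gamma_p = [[2.1511]]
  r_p     = [-0.57]
With p = 1 this is the single equation gamma(0) phi_1 = gamma(1):
  phi_hat_1 = gamma(1) / gamma(0) = -0.57 / 2.1511 = -0.2650.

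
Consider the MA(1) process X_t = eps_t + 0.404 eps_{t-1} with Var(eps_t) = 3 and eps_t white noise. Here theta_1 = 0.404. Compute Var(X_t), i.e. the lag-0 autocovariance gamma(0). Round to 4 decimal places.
\gamma(0) = 3.4896

For an MA(q) process X_t = eps_t + sum_i theta_i eps_{t-i} with
Var(eps_t) = sigma^2, the variance is
  gamma(0) = sigma^2 * (1 + sum_i theta_i^2).
  sum_i theta_i^2 = (0.404)^2 = 0.163216.
  gamma(0) = 3 * (1 + 0.163216) = 3 * 1.163216 = 3.489648, which rounds to 3.4896.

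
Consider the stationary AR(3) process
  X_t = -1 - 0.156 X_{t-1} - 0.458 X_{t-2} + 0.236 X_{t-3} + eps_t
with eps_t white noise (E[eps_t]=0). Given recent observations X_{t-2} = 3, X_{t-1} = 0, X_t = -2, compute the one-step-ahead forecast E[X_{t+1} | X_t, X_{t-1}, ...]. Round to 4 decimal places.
E[X_{t+1} \mid \mathcal F_t] = 0.0200

For an AR(p) model X_t = c + sum_i phi_i X_{t-i} + eps_t, the
one-step-ahead conditional mean is
  E[X_{t+1} | X_t, ...] = c + sum_i phi_i X_{t+1-i}.
Substitute known values:
  E[X_{t+1} | ...] = -1 + (-0.156) * (-2) + (-0.458) * (0) + (0.236) * (3)
                   = 0.0200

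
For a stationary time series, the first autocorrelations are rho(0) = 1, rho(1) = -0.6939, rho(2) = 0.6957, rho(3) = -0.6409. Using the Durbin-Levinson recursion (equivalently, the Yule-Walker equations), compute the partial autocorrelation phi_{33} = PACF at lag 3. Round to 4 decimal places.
\phi_{33} = -0.1649

The PACF at lag k is phi_{kk}, the last component of the solution
to the Yule-Walker system G_k phi = r_k where
  (G_k)_{ij} = rho(|i - j|), (r_k)_i = rho(i), i,j = 1..k.
Equivalently, Durbin-Levinson gives phi_{kk} iteratively:
  phi_{11} = rho(1)
  phi_{kk} = [rho(k) - sum_{j=1..k-1} phi_{k-1,j} rho(k-j)]
            / [1 - sum_{j=1..k-1} phi_{k-1,j} rho(j)],
  phi_{k,j} = phi_{k-1,j} - phi_{kk} phi_{k-1,k-j},  j = 1..k-1.
Step k = 1:
  phi_11 = rho(1) = -0.6939.
Step k = 2:
  phi_22 = [rho(2) - phi_11 rho(1)] / [1 - phi_11 rho(1)] = [0.6957 - (-0.6939)(-0.6939)] / [1 - (-0.6939)(-0.6939)]
         = 0.21420279 / 0.51850279 = 0.413118.
  Update: phi_21 = phi_11 - phi_22 phi_11 = -0.6939 - (0.413118)(-0.6939) = -0.407237.
Step k = 3:
  phi_33 = [rho(3) - phi_21 rho(2) - phi_22 rho(1)] / [1 - phi_21 rho(1) - phi_22 rho(2)]
    numerator   = -0.6409 - (-0.407237)(0.6957) - (0.413118)(-0.6939) = -0.07092237
    denominator = 1 - (-0.407237)(-0.6939) - (0.413118)(0.6957) = 0.43001178
  phi_33 = -0.07092237 / 0.43001178 = -0.1649.
Therefore phi_{33} = -0.1649.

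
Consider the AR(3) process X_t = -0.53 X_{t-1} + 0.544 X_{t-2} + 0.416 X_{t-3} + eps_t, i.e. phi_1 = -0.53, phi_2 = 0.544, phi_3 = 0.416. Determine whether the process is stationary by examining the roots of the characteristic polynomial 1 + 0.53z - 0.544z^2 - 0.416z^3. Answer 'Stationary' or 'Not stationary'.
\text{Stationary}

The AR(p) characteristic polynomial is P(z) = 1 + 0.53z - 0.544z^2 - 0.416z^3.
Stationarity requires all roots to lie outside the unit circle, i.e. |z| > 1 for every root.
Degree 3: look for a simple real root z0 first, then factor out (1 - z/z0) and solve the remaining quadratic.
Testing z0 = 1.25: P(1.25) = 1 + (0.53)(1.25) + (-0.544)(1.25)^2 + (-0.416)(1.25)^3
  = 1 + (0.6625) + (-0.85) + (-0.8125) = 0.  So z_0 = 1.25 is a root, |z_0| = 1.25.
Divide out the factor (1 - 0.8 z) = (1 - z/z0) (since 1/z0 = 0.8):
  P(z) = (1 - 0.8 z)(1 + (1.33) z + (0.52) z^2)
  [check: z-coef 1.33 - (0.8) = 0.53; z^2-coef 0.52 - (0.8)(1.33) = -0.544; z^3-coef -(0.8)(0.52) = -0.416.]
Remaining roots from the quadratic factor 1 + (1.33) z + (0.52) z^2:
  Set 1 + (1.33) z + (0.52) z^2 = 0, i.e. a z^2 + b z + c = 0 with a = 0.52, b = 1.33, c = 1.
  Discriminant D = b^2 - 4ac = (1.33)^2 - 4*(0.52)*1 = 1.7689 - (2.08) = -0.3111.
  D < 0, so the roots are the complex-conjugate pair z = (-b +/- i sqrt(-D)) / (2a) = -1.2788 +/- 0.5363i.
  For a conjugate pair |z|^2 = z * conj(z) = (product of roots) = c/a = 1/(0.52) = 1.923077, so |z| = sqrt(1.923077) = 1.3868 for both roots.
Moduli of all roots: 1.2500, 1.3868, 1.3868.
All moduli strictly greater than 1? Yes.
Verdict: Stationary.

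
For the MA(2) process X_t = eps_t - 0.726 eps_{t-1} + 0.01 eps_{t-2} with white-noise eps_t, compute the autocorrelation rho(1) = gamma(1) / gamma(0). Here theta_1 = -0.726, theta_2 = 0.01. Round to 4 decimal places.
\rho(1) = -0.4801

For an MA(q) process with theta_0 = 1, the autocovariance is
  gamma(k) = sigma^2 * sum_{i=0..q-k} theta_i * theta_{i+k},
and rho(k) = gamma(k) / gamma(0). Sigma^2 cancels.
  numerator   = (1)*(-0.726) + (-0.726)*(0.01) = -0.73326.
  denominator = (1)^2 + (-0.726)^2 + (0.01)^2 = 1.527176.
  rho(1) = -0.73326 / 1.527176 = -0.4801.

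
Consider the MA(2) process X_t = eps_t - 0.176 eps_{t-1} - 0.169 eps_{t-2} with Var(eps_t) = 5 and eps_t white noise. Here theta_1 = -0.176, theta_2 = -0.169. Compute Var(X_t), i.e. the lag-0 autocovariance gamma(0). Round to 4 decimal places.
\gamma(0) = 5.2977

For an MA(q) process X_t = eps_t + sum_i theta_i eps_{t-i} with
Var(eps_t) = sigma^2, the variance is
  gamma(0) = sigma^2 * (1 + sum_i theta_i^2).
  sum_i theta_i^2 = (-0.176)^2 + (-0.169)^2 = 0.030976 + 0.028561 = 0.059537.
  gamma(0) = 5 * (1 + 0.059537) = 5 * 1.059537 = 5.297685, which rounds to 5.2977.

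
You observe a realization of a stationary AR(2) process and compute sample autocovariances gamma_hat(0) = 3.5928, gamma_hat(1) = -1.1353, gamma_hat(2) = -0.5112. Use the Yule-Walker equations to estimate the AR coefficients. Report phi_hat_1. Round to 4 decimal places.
\hat\phi_{1} = -0.4010

The Yule-Walker equations for an AR(p) process read, in matrix form,
  Gamma_p phi = r_p,   with   (Gamma_p)_{ij} = gamma(|i - j|),
                       (r_p)_i = gamma(i),   i,j = 1..p.
Substitute the sample gammas (Toeplitz matrix and right-hand side of size 2):
  Gamma_p = [[3.5928, -1.1353], [-1.1353, 3.5928]]
  r_p     = [-1.1353, -0.5112]
Written out:
  3.5928 phi_1 - 1.1353 phi_2 = -1.1353
  -1.1353 phi_1 + 3.5928 phi_2 = -0.5112
Solve by Cramer's rule:
  det = gamma(0)^2 - gamma(1)^2 = (3.5928)^2 - (-1.1353)^2 = 12.90821184 - 1.28890609 = 11.61930575
  phi_hat_1 = [gamma(1) gamma(0) - gamma(1) gamma(2)] / det = [(-1.1353)(3.5928) - (-1.1353)(-0.5112)] / 11.61930575 = -4.6592712 / 11.61930575 = -0.401
  phi_hat_2 = [gamma(0) gamma(2) - gamma(1)^2] / det = [(3.5928)(-0.5112) - (-1.1353)^2] / 11.61930575 = -3.12554545 / 11.61930575 = -0.269
So phi_hat = [-0.4010, -0.2690].
Therefore phi_hat_1 = -0.4010.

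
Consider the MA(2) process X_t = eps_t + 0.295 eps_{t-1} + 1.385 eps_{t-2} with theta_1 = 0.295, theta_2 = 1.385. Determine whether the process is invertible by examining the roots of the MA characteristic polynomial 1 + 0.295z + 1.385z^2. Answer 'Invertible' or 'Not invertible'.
\text{Not invertible}

The MA(q) characteristic polynomial is P(z) = 1 + 0.295z + 1.385z^2.
Invertibility requires all roots to lie outside the unit circle, i.e. |z| > 1 for every root.
Set 1 + (0.295) z + (1.385) z^2 = 0, i.e. a z^2 + b z + c = 0 with a = 1.385, b = 0.295, c = 1.
Discriminant D = b^2 - 4ac = (0.295)^2 - 4*(1.385)*1 = 0.087025 - (5.54) = -5.452975.
D < 0, so the roots are the complex-conjugate pair z = (-b +/- i sqrt(-D)) / (2a) = -0.1065 +/- 0.843i.
For a conjugate pair |z|^2 = z * conj(z) = (product of roots) = c/a = 1/(1.385) = 0.722022, so |z| = sqrt(0.722022) = 0.8497 for both roots.
Moduli of all roots: 0.8497, 0.8497.
All moduli strictly greater than 1? No.
Verdict: Not invertible.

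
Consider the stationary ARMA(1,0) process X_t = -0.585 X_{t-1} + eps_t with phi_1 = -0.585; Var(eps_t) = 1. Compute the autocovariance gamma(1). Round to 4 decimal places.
\gamma(1) = -0.8894

Multiply the model equation by X_{t-k} and take expectations. With theta_0 = psi_0 = 1 and psi_j the MA(infinity) weights, this gives
  gamma(k) - sum_i phi_i gamma(k-i) = c_k,
  c_k = sigma^2 * sum_{j=k..q} theta_j psi_{j-k}   (c_k = 0 for k > q),
using gamma(-m) = gamma(m).
Pure AR (q = 0): c_0 = sigma^2 = 1, c_k = 0 for k >= 1.
Equations for k = 0 and k = 1 (AR order 1):
  gamma(0) = phi_1 gamma(1) + c_0
  gamma(1) = phi_1 gamma(0) + c_1
Substituting the second into the first: gamma(0) (1 - phi_1^2) = c_0 + phi_1 c_1, so
  gamma(0) = c_0 / (1 - phi_1^2) = 1 / (1 - (-0.585)^2) = 1 / 0.657775 = 1.520277.
  gamma(1) = phi_1 gamma(0) = (-0.585)(1.520277) = -0.889362.
Therefore gamma(1) = -0.8894 (to 4 decimal places).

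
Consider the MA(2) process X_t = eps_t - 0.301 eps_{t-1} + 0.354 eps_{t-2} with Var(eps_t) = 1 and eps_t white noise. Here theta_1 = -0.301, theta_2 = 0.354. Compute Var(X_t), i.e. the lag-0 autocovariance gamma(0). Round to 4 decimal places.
\gamma(0) = 1.2159

For an MA(q) process X_t = eps_t + sum_i theta_i eps_{t-i} with
Var(eps_t) = sigma^2, the variance is
  gamma(0) = sigma^2 * (1 + sum_i theta_i^2).
  sum_i theta_i^2 = (-0.301)^2 + (0.354)^2 = 0.090601 + 0.125316 = 0.215917.
  gamma(0) = 1 * (1 + 0.215917) = 1 * 1.215917 = 1.215917, which rounds to 1.2159.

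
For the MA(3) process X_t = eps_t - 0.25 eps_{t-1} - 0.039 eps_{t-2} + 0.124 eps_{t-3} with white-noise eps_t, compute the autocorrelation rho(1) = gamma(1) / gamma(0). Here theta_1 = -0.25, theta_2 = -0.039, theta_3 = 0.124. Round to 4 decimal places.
\rho(1) = -0.2271

For an MA(q) process with theta_0 = 1, the autocovariance is
  gamma(k) = sigma^2 * sum_{i=0..q-k} theta_i * theta_{i+k},
and rho(k) = gamma(k) / gamma(0). Sigma^2 cancels.
  numerator   = (1)*(-0.25) + (-0.25)*(-0.039) + (-0.039)*(0.124) = -0.245086.
  denominator = (1)^2 + (-0.25)^2 + (-0.039)^2 + (0.124)^2 = 1.079397.
  rho(1) = -0.245086 / 1.079397 = -0.2271.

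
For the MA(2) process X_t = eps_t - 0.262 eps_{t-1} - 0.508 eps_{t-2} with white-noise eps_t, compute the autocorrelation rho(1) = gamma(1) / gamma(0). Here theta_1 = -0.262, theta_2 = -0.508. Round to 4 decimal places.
\rho(1) = -0.0972

For an MA(q) process with theta_0 = 1, the autocovariance is
  gamma(k) = sigma^2 * sum_{i=0..q-k} theta_i * theta_{i+k},
and rho(k) = gamma(k) / gamma(0). Sigma^2 cancels.
  numerator   = (1)*(-0.262) + (-0.262)*(-0.508) = -0.128904.
  denominator = (1)^2 + (-0.262)^2 + (-0.508)^2 = 1.326708.
  rho(1) = -0.128904 / 1.326708 = -0.0972.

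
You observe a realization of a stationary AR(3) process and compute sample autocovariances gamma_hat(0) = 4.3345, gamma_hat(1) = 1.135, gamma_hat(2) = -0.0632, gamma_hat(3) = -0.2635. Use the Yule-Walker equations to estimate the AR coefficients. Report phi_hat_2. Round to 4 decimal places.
\hat\phi_{2} = -0.0790

The Yule-Walker equations for an AR(p) process read, in matrix form,
  Gamma_p phi = r_p,   with   (Gamma_p)_{ij} = gamma(|i - j|),
                       (r_p)_i = gamma(i),   i,j = 1..p.
Substitute the sample gammas (Toeplitz matrix and right-hand side of size 3):
  Gamma_p = [[4.3345, 1.135, -0.0632], [1.135, 4.3345, 1.135], [-0.0632, 1.135, 4.3345]]
  r_p     = [1.135, -0.0632, -0.2635]
Written out (R1..R3):
  (R1) 4.3345 phi_1 + 1.135 phi_2 - 0.0632 phi_3 = 1.135
  (R2) 1.135 phi_1 + 4.3345 phi_2 + 1.135 phi_3 = -0.0632
  (R3) -0.0632 phi_1 + 1.135 phi_2 + 4.3345 phi_3 = -0.2635
Gaussian elimination:
  R2 <- R2 - (1.135/4.3345) R1 = R2 - (0.261853) R1:  4.037297 phi_2 + 1.151549 phi_3 = -0.360403
  R3 <- R3 - (-0.0632/4.3345) R1 = R3 - (-0.014581) R1:  1.151549 phi_2 + 4.333579 phi_3 = -0.246951
  R3 <- R3 - (1.151549/4.037297) R2 = R3 - (0.285228) R2:  4.005125 phi_3 = -0.144154
Back-substitution:
  phi_hat_3 = -0.144154 / 4.005125 = -0.035992
  phi_hat_2 = (-0.360403 - (1.151549)(-0.035992)) / 4.037297 = -0.079002
  phi_hat_1 = (1.135 - (1.135)(-0.079002) - (-0.0632)(-0.035992)) / 4.3345 = 0.282015
So phi_hat = [0.2820, -0.0790, -0.0360].
Therefore phi_hat_2 = -0.0790.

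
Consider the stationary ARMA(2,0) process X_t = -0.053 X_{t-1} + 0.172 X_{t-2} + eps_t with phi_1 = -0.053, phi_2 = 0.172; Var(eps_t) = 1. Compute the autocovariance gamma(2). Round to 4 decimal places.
\gamma(2) = 0.1815

Multiply the model equation by X_{t-k} and take expectations. With theta_0 = psi_0 = 1 and psi_j the MA(infinity) weights, this gives
  gamma(k) - sum_i phi_i gamma(k-i) = c_k,
  c_k = sigma^2 * sum_{j=k..q} theta_j psi_{j-k}   (c_k = 0 for k > q),
using gamma(-m) = gamma(m).
Pure AR (q = 0): c_0 = sigma^2 = 1, c_k = 0 for k >= 1.
Equations for k = 0, 1, 2 (AR order 2, c_2 = 0):
  (E0) gamma(0) = phi_1 gamma(1) + phi_2 gamma(2) + c_0
  (E1) gamma(1) = phi_1 gamma(0) + phi_2 gamma(1) + c_1
  (E2) gamma(2) = phi_1 gamma(1) + phi_2 gamma(0)
From (E1): gamma(1) = A gamma(0) + B with
  A = phi_1 / (1 - phi_2) = -0.053 / 0.828 = -0.06401,   B = c_1 / (1 - phi_2) = 0 / 0.828 = 0.
Insert (E2) into (E0): gamma(0) (1 - phi_2^2) = phi_1 (1 + phi_2) gamma(1) + c_0.
  phi_1 (1 + phi_2) = (-0.053)(1.172) = -0.062116,   1 - phi_2^2 = 0.970416.
Replace gamma(1) by A gamma(0) + B and collect gamma(0):
  gamma(0) [0.970416 - (-0.062116)(-0.06401)] = c_0 = 1
  gamma(0) * 0.96644 = 1
  gamma(0) = 1 / 0.96644 = 1.034725.
  gamma(1) = A gamma(0) = (-0.06401)(1.034725) = -0.066232.
  gamma(2) = phi_1 gamma(1) + phi_2 gamma(0) = (-0.053)(-0.066232) + (0.172)(1.034725) = 0.181483.
Therefore gamma(2) = 0.1815 (to 4 decimal places).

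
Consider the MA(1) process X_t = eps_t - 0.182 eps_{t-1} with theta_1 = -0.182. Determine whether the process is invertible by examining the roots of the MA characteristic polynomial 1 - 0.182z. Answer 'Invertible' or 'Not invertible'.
\text{Invertible}

The MA(q) characteristic polynomial is P(z) = 1 - 0.182z.
Invertibility requires all roots to lie outside the unit circle, i.e. |z| > 1 for every root.
This is linear in z: 1 + (-0.182) z = 0  =>  z = -1/(-0.182) = 5.494505,  |z| = 5.494505.
Moduli of all roots: 5.4945.
All moduli strictly greater than 1? Yes.
Verdict: Invertible.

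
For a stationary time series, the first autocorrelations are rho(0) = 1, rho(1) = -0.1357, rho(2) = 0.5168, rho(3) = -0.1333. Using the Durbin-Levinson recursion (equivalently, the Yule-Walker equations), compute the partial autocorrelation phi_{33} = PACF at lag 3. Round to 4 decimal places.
\phi_{33} = -0.0410

The PACF at lag k is phi_{kk}, the last component of the solution
to the Yule-Walker system G_k phi = r_k where
  (G_k)_{ij} = rho(|i - j|), (r_k)_i = rho(i), i,j = 1..k.
Equivalently, Durbin-Levinson gives phi_{kk} iteratively:
  phi_{11} = rho(1)
  phi_{kk} = [rho(k) - sum_{j=1..k-1} phi_{k-1,j} rho(k-j)]
            / [1 - sum_{j=1..k-1} phi_{k-1,j} rho(j)],
  phi_{k,j} = phi_{k-1,j} - phi_{kk} phi_{k-1,k-j},  j = 1..k-1.
Step k = 1:
  phi_11 = rho(1) = -0.1357.
Step k = 2:
  phi_22 = [rho(2) - phi_11 rho(1)] / [1 - phi_11 rho(1)] = [0.5168 - (-0.1357)(-0.1357)] / [1 - (-0.1357)(-0.1357)]
         = 0.49838551 / 0.98158551 = 0.507735.
  Update: phi_21 = phi_11 - phi_22 phi_11 = -0.1357 - (0.507735)(-0.1357) = -0.0668.
Step k = 3:
  phi_33 = [rho(3) - phi_21 rho(2) - phi_22 rho(1)] / [1 - phi_21 rho(1) - phi_22 rho(2)]
    numerator   = -0.1333 - (-0.0668)(0.5168) - (0.507735)(-0.1357) = -0.02987792
    denominator = 1 - (-0.0668)(-0.1357) - (0.507735)(0.5168) = 0.72853765
  phi_33 = -0.02987792 / 0.72853765 = -0.041.
Therefore phi_{33} = -0.0410.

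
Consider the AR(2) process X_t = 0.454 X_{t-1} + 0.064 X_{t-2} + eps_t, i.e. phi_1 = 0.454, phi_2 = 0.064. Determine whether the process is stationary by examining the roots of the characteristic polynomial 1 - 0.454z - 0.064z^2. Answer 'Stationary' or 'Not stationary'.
\text{Stationary}

The AR(p) characteristic polynomial is P(z) = 1 - 0.454z - 0.064z^2.
Stationarity requires all roots to lie outside the unit circle, i.e. |z| > 1 for every root.
Set 1 + (-0.454) z + (-0.064) z^2 = 0, i.e. a z^2 + b z + c = 0 with a = -0.064, b = -0.454, c = 1.
Discriminant D = b^2 - 4ac = (-0.454)^2 - 4*(-0.064)*1 = 0.206116 - (-0.256) = 0.462116.
D >= 0, so the roots are real: z = (-b +/- sqrt(D)) / (2a) = (0.454 +/- 0.679791) / (-0.128).
  z_1 = (0.454 + 0.679791) / (-0.128) = -8.8577,   |z_1| = 8.8577.
  z_2 = (0.454 - 0.679791) / (-0.128) = 1.764,   |z_2| = 1.764.
Moduli of all roots: 8.8577, 1.7640.
All moduli strictly greater than 1? Yes.
Verdict: Stationary.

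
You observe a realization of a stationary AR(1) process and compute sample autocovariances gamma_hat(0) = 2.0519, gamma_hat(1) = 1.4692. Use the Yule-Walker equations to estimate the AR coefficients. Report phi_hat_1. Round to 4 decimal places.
\hat\phi_{1} = 0.7160

The Yule-Walker equations for an AR(p) process read, in matrix form,
  Gamma_p phi = r_p,   with   (Gamma_p)_{ij} = gamma(|i - j|),
                       (r_p)_i = gamma(i),   i,j = 1..p.
Substitute the sample gammas (Toeplitz matrix and right-hand side of size 1):
  Gamma_p = [[2.0519]]
  r_p     = [1.4692]
With p = 1 this is the single equation gamma(0) phi_1 = gamma(1):
  phi_hat_1 = gamma(1) / gamma(0) = 1.4692 / 2.0519 = 0.7160.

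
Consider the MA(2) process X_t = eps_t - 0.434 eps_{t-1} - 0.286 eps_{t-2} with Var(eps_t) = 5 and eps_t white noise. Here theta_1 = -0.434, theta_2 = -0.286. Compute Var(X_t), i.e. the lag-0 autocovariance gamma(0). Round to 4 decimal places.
\gamma(0) = 6.3508

For an MA(q) process X_t = eps_t + sum_i theta_i eps_{t-i} with
Var(eps_t) = sigma^2, the variance is
  gamma(0) = sigma^2 * (1 + sum_i theta_i^2).
  sum_i theta_i^2 = (-0.434)^2 + (-0.286)^2 = 0.188356 + 0.081796 = 0.270152.
  gamma(0) = 5 * (1 + 0.270152) = 5 * 1.270152 = 6.35076, which rounds to 6.3508.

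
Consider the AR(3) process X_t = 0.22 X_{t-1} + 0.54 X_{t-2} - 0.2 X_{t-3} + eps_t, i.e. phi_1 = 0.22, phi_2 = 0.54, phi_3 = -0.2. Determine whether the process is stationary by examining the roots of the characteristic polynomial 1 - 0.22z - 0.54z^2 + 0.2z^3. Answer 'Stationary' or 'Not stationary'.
\text{Stationary}

The AR(p) characteristic polynomial is P(z) = 1 - 0.22z - 0.54z^2 + 0.2z^3.
Stationarity requires all roots to lie outside the unit circle, i.e. |z| > 1 for every root.
Degree 3: look for a simple real root z0 first, then factor out (1 - z/z0) and solve the remaining quadratic.
Testing z0 = 2: P(2) = 1 + (-0.22)(2) + (-0.54)(2)^2 + (0.2)(2)^3
  = 1 + (-0.44) + (-2.16) + (1.6) = 0.  So z_0 = 2 is a root, |z_0| = 2.
Divide out the factor (1 - 0.5 z) = (1 - z/z0) (since 1/z0 = 0.5):
  P(z) = (1 - 0.5 z)(1 + (0.28) z + (-0.4) z^2)
  [check: z-coef 0.28 - (0.5) = -0.22; z^2-coef -0.4 - (0.5)(0.28) = -0.54; z^3-coef -(0.5)(-0.4) = 0.2.]
Remaining roots from the quadratic factor 1 + (0.28) z + (-0.4) z^2:
  Set 1 + (0.28) z + (-0.4) z^2 = 0, i.e. a z^2 + b z + c = 0 with a = -0.4, b = 0.28, c = 1.
  Discriminant D = b^2 - 4ac = (0.28)^2 - 4*(-0.4)*1 = 0.0784 - (-1.6) = 1.6784.
  D >= 0, so the roots are real: z = (-b +/- sqrt(D)) / (2a) = (-0.28 +/- 1.295531) / (-0.8).
    z_1 = (-0.28 + 1.295531) / (-0.8) = -1.2694,   |z_1| = 1.2694.
    z_2 = (-0.28 - 1.295531) / (-0.8) = 1.9694,   |z_2| = 1.9694.
Moduli of all roots: 2.0000, 1.2694, 1.9694.
All moduli strictly greater than 1? Yes.
Verdict: Stationary.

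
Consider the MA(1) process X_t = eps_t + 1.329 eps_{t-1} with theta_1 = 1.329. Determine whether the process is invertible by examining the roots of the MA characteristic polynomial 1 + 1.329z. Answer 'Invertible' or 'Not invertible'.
\text{Not invertible}

The MA(q) characteristic polynomial is P(z) = 1 + 1.329z.
Invertibility requires all roots to lie outside the unit circle, i.e. |z| > 1 for every root.
This is linear in z: 1 + (1.329) z = 0  =>  z = -1/(1.329) = -0.752445,  |z| = 0.752445.
Moduli of all roots: 0.7524.
All moduli strictly greater than 1? No.
Verdict: Not invertible.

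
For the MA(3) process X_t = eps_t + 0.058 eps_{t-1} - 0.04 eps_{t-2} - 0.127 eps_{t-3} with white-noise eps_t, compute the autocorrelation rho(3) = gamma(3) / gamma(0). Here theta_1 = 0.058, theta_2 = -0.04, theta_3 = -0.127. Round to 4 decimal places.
\rho(3) = -0.1244

For an MA(q) process with theta_0 = 1, the autocovariance is
  gamma(k) = sigma^2 * sum_{i=0..q-k} theta_i * theta_{i+k},
and rho(k) = gamma(k) / gamma(0). Sigma^2 cancels.
  numerator   = (1)*(-0.127) = -0.127.
  denominator = (1)^2 + (0.058)^2 + (-0.04)^2 + (-0.127)^2 = 1.021093.
  rho(3) = -0.127 / 1.021093 = -0.1244.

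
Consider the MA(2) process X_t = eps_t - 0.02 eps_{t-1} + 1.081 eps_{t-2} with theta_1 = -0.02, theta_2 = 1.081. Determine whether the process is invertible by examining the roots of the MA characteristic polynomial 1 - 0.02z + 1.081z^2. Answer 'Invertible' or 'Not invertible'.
\text{Not invertible}

The MA(q) characteristic polynomial is P(z) = 1 - 0.02z + 1.081z^2.
Invertibility requires all roots to lie outside the unit circle, i.e. |z| > 1 for every root.
Set 1 + (-0.02) z + (1.081) z^2 = 0, i.e. a z^2 + b z + c = 0 with a = 1.081, b = -0.02, c = 1.
Discriminant D = b^2 - 4ac = (-0.02)^2 - 4*(1.081)*1 = 0.0004 - (4.324) = -4.3236.
D < 0, so the roots are the complex-conjugate pair z = (-b +/- i sqrt(-D)) / (2a) = 0.0093 +/- 0.9618i.
For a conjugate pair |z|^2 = z * conj(z) = (product of roots) = c/a = 1/(1.081) = 0.925069, so |z| = sqrt(0.925069) = 0.9618 for both roots.
Moduli of all roots: 0.9618, 0.9618.
All moduli strictly greater than 1? No.
Verdict: Not invertible.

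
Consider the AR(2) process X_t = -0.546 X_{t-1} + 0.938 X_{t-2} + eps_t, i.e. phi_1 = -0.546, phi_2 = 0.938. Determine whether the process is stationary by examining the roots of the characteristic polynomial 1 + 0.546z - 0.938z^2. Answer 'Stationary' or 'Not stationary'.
\text{Not stationary}

The AR(p) characteristic polynomial is P(z) = 1 + 0.546z - 0.938z^2.
Stationarity requires all roots to lie outside the unit circle, i.e. |z| > 1 for every root.
Set 1 + (0.546) z + (-0.938) z^2 = 0, i.e. a z^2 + b z + c = 0 with a = -0.938, b = 0.546, c = 1.
Discriminant D = b^2 - 4ac = (0.546)^2 - 4*(-0.938)*1 = 0.298116 - (-3.752) = 4.050116.
D >= 0, so the roots are real: z = (-b +/- sqrt(D)) / (2a) = (-0.546 +/- 2.01249) / (-1.876).
  z_1 = (-0.546 + 2.01249) / (-1.876) = -0.7817,   |z_1| = 0.7817.
  z_2 = (-0.546 - 2.01249) / (-1.876) = 1.3638,   |z_2| = 1.3638.
Moduli of all roots: 0.7817, 1.3638.
All moduli strictly greater than 1? No.
Verdict: Not stationary.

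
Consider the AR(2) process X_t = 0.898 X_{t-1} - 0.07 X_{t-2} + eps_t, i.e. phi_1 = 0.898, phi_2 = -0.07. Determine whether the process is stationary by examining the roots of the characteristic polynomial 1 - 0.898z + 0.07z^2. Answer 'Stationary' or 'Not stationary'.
\text{Stationary}

The AR(p) characteristic polynomial is P(z) = 1 - 0.898z + 0.07z^2.
Stationarity requires all roots to lie outside the unit circle, i.e. |z| > 1 for every root.
Set 1 + (-0.898) z + (0.07) z^2 = 0, i.e. a z^2 + b z + c = 0 with a = 0.07, b = -0.898, c = 1.
Discriminant D = b^2 - 4ac = (-0.898)^2 - 4*(0.07)*1 = 0.806404 - (0.28) = 0.526404.
D >= 0, so the roots are real: z = (-b +/- sqrt(D)) / (2a) = (0.898 +/- 0.725537) / (0.14).
  z_1 = (0.898 + 0.725537) / (0.14) = 11.5967,   |z_1| = 11.5967.
  z_2 = (0.898 - 0.725537) / (0.14) = 1.2319,   |z_2| = 1.2319.
Moduli of all roots: 11.5967, 1.2319.
All moduli strictly greater than 1? Yes.
Verdict: Stationary.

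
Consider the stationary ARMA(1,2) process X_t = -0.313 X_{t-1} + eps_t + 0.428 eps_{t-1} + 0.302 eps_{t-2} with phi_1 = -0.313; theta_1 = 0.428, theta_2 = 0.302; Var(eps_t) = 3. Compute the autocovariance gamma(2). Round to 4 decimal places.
\gamma(2) = 0.7923

Multiply the model equation by X_{t-k} and take expectations. With theta_0 = psi_0 = 1 and psi_j the MA(infinity) weights, this gives
  gamma(k) - sum_i phi_i gamma(k-i) = c_k,
  c_k = sigma^2 * sum_{j=k..q} theta_j psi_{j-k}   (c_k = 0 for k > q),
using gamma(-m) = gamma(m).
psi-weights needed (psi_j = theta_j + sum_i phi_i psi_{j-i}):
  psi_1 = theta_1 + phi_1 = 0.428 + (-0.313) = 0.115
  psi_2 = theta_2 + phi_1 psi_1 = 0.302 + (-0.313)(0.115) = 0.266005
Right-hand sides:
  c_0 = sigma^2 (1 + theta_1 psi_1 + theta_2 psi_2) = 3 * (1 + (0.428)(0.115) + (0.302)(0.266005)) = 3 * 1.129554 = 3.388661
  c_1 = sigma^2 (theta_1 + theta_2 psi_1) = 3 * (0.428 + (0.302)(0.115)) = 1.38819
  c_2 = sigma^2 theta_2 = 3 * (0.302) = 0.906
Equations for k = 0 and k = 1 (AR order 1):
  gamma(0) = phi_1 gamma(1) + c_0
  gamma(1) = phi_1 gamma(0) + c_1
Substituting the second into the first: gamma(0) (1 - phi_1^2) = c_0 + phi_1 c_1, so
  gamma(0) = (c_0 + phi_1 c_1) / (1 - phi_1^2) = (3.388661 + (-0.313)(1.38819)) / (1 - (-0.313)^2) = 2.954157 / 0.902031 = 3.275006.
  gamma(1) = phi_1 gamma(0) + c_1 = (-0.313)(3.275006) + (1.38819) = 0.363113.
For k = 2: gamma(2) = phi_1 gamma(1) + c_2
  = (-0.313)(0.363113) + (0.906) = 0.792346.
Therefore gamma(2) = 0.7923 (to 4 decimal places).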